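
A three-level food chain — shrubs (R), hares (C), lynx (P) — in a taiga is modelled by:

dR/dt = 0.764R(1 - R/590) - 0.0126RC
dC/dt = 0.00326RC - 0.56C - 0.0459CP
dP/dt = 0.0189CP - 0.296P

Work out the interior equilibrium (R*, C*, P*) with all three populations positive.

From dP/dt = 0: 0.0189C* = 0.296, so C* = 15.7.
From dR/dt = 0: 0.764(1 - R*/590) = 0.0126·15.7, giving R* = 590·(1 - 0.258) = 438.
From dC/dt = 0: 0.00326·438 - 0.56 = 0.0459P*, so P* = 0.867/0.0459 = 18.9.

R* ≈ 438, C* ≈ 15.7, P* ≈ 18.9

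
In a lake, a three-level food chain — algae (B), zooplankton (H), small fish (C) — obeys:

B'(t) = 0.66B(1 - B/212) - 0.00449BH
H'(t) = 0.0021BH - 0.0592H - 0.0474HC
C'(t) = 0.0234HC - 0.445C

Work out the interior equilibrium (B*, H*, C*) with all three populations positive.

B* ≈ 185, H* ≈ 19, C* ≈ 6.93

From dC/dt = 0: 0.0234H* = 0.445, so H* = 19.
From dB/dt = 0: 0.66(1 - B*/212) = 0.00449·19, giving B* = 212·(1 - 0.129) = 185.
From dH/dt = 0: 0.0021·185 - 0.0592 = 0.0474C*, so C* = 0.328/0.0474 = 6.93.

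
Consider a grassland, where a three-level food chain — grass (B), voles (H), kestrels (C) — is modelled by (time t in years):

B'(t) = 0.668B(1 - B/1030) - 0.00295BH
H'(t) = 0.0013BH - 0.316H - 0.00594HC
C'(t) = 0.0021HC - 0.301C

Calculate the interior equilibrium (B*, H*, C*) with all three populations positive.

B* ≈ 378, H* ≈ 143, C* ≈ 29.5

From dC/dt = 0: 0.0021H* = 0.301, so H* = 143.
From dB/dt = 0: 0.668(1 - B*/1030) = 0.00295·143, giving B* = 1030·(1 - 0.633) = 378.
From dH/dt = 0: 0.0013·378 - 0.316 = 0.00594C*, so C* = 0.175/0.00594 = 29.5.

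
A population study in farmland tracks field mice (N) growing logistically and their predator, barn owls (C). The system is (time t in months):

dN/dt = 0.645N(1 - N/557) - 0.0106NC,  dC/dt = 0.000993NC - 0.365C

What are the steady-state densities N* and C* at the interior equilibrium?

N* ≈ 368, C* ≈ 20.7

From dC/dt = 0 with C > 0: 0.000993N* = 0.365, so N* = 368.
Substitute into dN/dt = 0: 0.645(1 - 368/557) = 0.0106C*.
The bracket is 0.34, giving C* = 0.219/0.0106 = 20.7.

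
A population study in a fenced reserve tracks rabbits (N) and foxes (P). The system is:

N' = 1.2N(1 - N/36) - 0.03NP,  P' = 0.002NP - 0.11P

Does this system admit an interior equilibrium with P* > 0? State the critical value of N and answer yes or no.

The predator equation gives dP/dt > 0 only when N > 0.11/0.002 = 55.
Without the predator, N → K = 36. Since 36 < 55, the predator cannot invade.

Threshold N = 55; K < 55, so no, the predator goes extinct.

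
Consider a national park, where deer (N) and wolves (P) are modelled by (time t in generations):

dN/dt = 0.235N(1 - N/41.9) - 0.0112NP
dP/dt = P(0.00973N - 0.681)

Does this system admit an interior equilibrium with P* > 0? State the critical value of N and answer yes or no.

Threshold N = 70; K < 70, so no, the predator goes extinct.

The predator equation gives dP/dt > 0 only when N > 0.681/0.00973 = 70.
Without the predator, N → K = 41.9. Since 41.9 < 70, the predator cannot invade.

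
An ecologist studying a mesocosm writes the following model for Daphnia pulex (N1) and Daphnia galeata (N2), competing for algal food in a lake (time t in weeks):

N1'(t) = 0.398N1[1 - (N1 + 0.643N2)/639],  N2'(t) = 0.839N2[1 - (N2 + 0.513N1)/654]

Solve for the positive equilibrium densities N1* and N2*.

N1* ≈ 326, N2* ≈ 487

Setting both brackets to zero gives the nullclines N1 + 0.643N2 = 639 and 0.513N1 + N2 = 654.
Substituting N2 = 654 - 0.513N1 into the first: N1(1 - 0.643·0.513) = 639 - 0.643·654.
So N1* = 218/0.67 = 326, and then N2* = 654 - 0.513·326 = 487.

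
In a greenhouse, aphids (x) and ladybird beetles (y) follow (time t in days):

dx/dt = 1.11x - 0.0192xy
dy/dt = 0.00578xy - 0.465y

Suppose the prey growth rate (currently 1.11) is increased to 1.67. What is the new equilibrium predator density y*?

At the interior fixed point, setting dx/dt = 0 with x > 0 fixes y* = (prey growth rate)/(xy coefficient) — independent of the other coefficients.
With the change, y* = 1.67/0.0192 = 87; it rises from 57.8.

y* ≈ 87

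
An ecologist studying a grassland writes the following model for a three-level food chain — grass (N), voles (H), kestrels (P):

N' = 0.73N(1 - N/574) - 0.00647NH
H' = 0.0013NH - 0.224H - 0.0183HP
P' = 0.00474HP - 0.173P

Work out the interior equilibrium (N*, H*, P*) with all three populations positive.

N* ≈ 388, H* ≈ 36.5, P* ≈ 15.3

From dP/dt = 0: 0.00474H* = 0.173, so H* = 36.5.
From dN/dt = 0: 0.73(1 - N*/574) = 0.00647·36.5, giving N* = 574·(1 - 0.323) = 388.
From dH/dt = 0: 0.0013·388 - 0.224 = 0.0183P*, so P* = 0.281/0.0183 = 15.3.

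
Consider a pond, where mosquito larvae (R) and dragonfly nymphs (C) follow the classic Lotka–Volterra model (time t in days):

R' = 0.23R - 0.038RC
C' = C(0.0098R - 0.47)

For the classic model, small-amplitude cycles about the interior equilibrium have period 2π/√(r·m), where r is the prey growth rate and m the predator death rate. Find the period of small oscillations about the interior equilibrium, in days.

Here r = 0.23 and m = 0.47, so r·m = 0.108.
ω = √0.108 = 0.329 per day, hence T = 2π/ω ≈ 19.1 days.

T ≈ 19.1 days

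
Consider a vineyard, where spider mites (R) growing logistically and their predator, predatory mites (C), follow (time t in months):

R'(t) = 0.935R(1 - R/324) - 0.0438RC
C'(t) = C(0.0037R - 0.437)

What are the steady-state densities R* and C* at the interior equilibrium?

R* ≈ 118, C* ≈ 13.6

From dC/dt = 0 with C > 0: 0.0037R* = 0.437, so R* = 118.
Substitute into dR/dt = 0: 0.935(1 - 118/324) = 0.0438C*.
The bracket is 0.635, giving C* = 0.594/0.0438 = 13.6.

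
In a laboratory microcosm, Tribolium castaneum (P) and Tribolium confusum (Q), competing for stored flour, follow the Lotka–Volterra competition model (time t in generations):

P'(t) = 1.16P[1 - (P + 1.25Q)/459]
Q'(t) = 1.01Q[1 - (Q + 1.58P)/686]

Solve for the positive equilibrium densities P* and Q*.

Setting both brackets to zero gives the nullclines P + 1.25Q = 459 and 1.58P + Q = 686.
Substituting Q = 686 - 1.58P into the first: P(1 - 1.25·1.58) = 459 - 1.25·686.
So P* = -398/-0.975 = 409, and then Q* = 686 - 1.58·409 = 40.2.

P* ≈ 409, Q* ≈ 40.2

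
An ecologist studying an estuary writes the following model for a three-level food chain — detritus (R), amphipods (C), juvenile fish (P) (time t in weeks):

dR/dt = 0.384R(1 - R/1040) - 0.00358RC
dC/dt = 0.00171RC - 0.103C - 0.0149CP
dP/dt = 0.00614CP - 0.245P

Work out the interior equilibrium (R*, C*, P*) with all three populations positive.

From dP/dt = 0: 0.00614C* = 0.245, so C* = 39.9.
From dR/dt = 0: 0.384(1 - R*/1040) = 0.00358·39.9, giving R* = 1040·(1 - 0.372) = 653.
From dC/dt = 0: 0.00171·653 - 0.103 = 0.0149P*, so P* = 1.01/0.0149 = 68.

R* ≈ 653, C* ≈ 39.9, P* ≈ 68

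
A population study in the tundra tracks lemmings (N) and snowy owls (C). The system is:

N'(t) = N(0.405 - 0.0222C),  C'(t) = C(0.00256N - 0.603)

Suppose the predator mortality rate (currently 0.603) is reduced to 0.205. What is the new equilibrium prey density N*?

N* ≈ 80.1

At the interior fixed point, setting dC/dt = 0 with C > 0 fixes N* = (predator death rate)/(NC coefficient) — independent of the other coefficients.
With the change, N* = 0.205/0.00256 = 80.1; it falls from 236.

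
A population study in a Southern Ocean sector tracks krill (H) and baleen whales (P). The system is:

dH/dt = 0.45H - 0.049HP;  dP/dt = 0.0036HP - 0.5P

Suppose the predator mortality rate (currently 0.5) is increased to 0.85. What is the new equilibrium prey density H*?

At the interior fixed point, setting dP/dt = 0 with P > 0 fixes H* = (predator death rate)/(HP coefficient) — independent of the other coefficients.
With the change, H* = 0.85/0.0036 = 236; it rises from 139.

H* ≈ 236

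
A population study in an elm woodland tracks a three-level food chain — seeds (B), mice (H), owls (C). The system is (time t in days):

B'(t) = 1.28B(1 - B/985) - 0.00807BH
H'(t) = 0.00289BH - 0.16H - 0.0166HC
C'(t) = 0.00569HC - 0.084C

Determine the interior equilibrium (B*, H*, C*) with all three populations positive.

From dC/dt = 0: 0.00569H* = 0.084, so H* = 14.8.
From dB/dt = 0: 1.28(1 - B*/985) = 0.00807·14.8, giving B* = 985·(1 - 0.0931) = 893.
From dH/dt = 0: 0.00289·893 - 0.16 = 0.0166C*, so C* = 2.42/0.0166 = 146.

B* ≈ 893, H* ≈ 14.8, C* ≈ 146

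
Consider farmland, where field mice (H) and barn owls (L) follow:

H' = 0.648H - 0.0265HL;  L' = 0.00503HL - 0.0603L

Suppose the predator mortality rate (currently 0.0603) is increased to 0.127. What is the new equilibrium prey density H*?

H* ≈ 25.2

At the interior fixed point, setting dL/dt = 0 with L > 0 fixes H* = (predator death rate)/(HL coefficient) — independent of the other coefficients.
With the change, H* = 0.127/0.00503 = 25.2; it rises from 12.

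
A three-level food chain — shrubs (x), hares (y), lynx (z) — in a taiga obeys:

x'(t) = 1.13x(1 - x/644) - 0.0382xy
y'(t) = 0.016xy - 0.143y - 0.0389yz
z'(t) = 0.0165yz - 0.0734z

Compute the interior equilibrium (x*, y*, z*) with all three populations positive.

x* ≈ 547, y* ≈ 4.45, z* ≈ 221

From dz/dt = 0: 0.0165y* = 0.0734, so y* = 4.45.
From dx/dt = 0: 1.13(1 - x*/644) = 0.0382·4.45, giving x* = 644·(1 - 0.15) = 547.
From dy/dt = 0: 0.016·547 - 0.143 = 0.0389z*, so z* = 8.61/0.0389 = 221.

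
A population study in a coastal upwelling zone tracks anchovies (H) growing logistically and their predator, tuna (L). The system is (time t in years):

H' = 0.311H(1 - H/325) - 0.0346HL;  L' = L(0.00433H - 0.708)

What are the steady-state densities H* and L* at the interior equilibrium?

From dL/dt = 0 with L > 0: 0.00433H* = 0.708, so H* = 164.
Substitute into dH/dt = 0: 0.311(1 - 164/325) = 0.0346L*.
The bracket is 0.497, giving L* = 0.155/0.0346 = 4.47.

H* ≈ 164, L* ≈ 4.47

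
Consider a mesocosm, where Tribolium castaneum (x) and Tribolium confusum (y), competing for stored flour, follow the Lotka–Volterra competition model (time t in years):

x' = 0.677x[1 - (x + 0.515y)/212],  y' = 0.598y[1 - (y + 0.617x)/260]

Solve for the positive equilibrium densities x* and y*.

Setting both brackets to zero gives the nullclines x + 0.515y = 212 and 0.617x + y = 260.
Substituting y = 260 - 0.617x into the first: x(1 - 0.515·0.617) = 212 - 0.515·260.
So x* = 78.1/0.682 = 114, and then y* = 260 - 0.617·114 = 189.

x* ≈ 114, y* ≈ 189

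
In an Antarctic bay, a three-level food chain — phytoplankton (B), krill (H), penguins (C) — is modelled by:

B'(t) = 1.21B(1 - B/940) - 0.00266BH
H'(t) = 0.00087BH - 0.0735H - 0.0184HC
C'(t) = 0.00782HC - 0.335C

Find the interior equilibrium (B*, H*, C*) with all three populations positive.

B* ≈ 851, H* ≈ 42.8, C* ≈ 36.3

From dC/dt = 0: 0.00782H* = 0.335, so H* = 42.8.
From dB/dt = 0: 1.21(1 - B*/940) = 0.00266·42.8, giving B* = 940·(1 - 0.0942) = 851.
From dH/dt = 0: 0.00087·851 - 0.0735 = 0.0184C*, so C* = 0.667/0.0184 = 36.3.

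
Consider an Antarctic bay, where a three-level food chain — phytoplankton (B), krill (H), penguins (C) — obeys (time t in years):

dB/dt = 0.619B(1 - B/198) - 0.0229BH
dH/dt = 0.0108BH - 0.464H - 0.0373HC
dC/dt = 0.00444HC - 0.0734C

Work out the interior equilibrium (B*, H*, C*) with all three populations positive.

From dC/dt = 0: 0.00444H* = 0.0734, so H* = 16.5.
From dB/dt = 0: 0.619(1 - B*/198) = 0.0229·16.5, giving B* = 198·(1 - 0.612) = 76.9.
From dH/dt = 0: 0.0108·76.9 - 0.464 = 0.0373C*, so C* = 0.367/0.0373 = 9.83.

B* ≈ 76.9, H* ≈ 16.5, C* ≈ 9.83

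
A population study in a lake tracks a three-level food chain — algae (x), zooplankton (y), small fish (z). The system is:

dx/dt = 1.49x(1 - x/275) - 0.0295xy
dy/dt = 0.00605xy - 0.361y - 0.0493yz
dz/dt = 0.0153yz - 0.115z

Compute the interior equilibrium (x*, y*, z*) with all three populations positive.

From dz/dt = 0: 0.0153y* = 0.115, so y* = 7.52.
From dx/dt = 0: 1.49(1 - x*/275) = 0.0295·7.52, giving x* = 275·(1 - 0.149) = 234.
From dy/dt = 0: 0.00605·234 - 0.361 = 0.0493z*, so z* = 1.06/0.0493 = 21.4.

x* ≈ 234, y* ≈ 7.52, z* ≈ 21.4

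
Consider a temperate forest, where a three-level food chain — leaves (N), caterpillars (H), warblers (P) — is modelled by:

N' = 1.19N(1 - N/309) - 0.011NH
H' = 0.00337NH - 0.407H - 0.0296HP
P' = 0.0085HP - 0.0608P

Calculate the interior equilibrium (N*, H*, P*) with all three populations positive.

N* ≈ 289, H* ≈ 7.15, P* ≈ 19.1

From dP/dt = 0: 0.0085H* = 0.0608, so H* = 7.15.
From dN/dt = 0: 1.19(1 - N*/309) = 0.011·7.15, giving N* = 309·(1 - 0.0661) = 289.
From dH/dt = 0: 0.00337·289 - 0.407 = 0.0296P*, so P* = 0.565/0.0296 = 19.1.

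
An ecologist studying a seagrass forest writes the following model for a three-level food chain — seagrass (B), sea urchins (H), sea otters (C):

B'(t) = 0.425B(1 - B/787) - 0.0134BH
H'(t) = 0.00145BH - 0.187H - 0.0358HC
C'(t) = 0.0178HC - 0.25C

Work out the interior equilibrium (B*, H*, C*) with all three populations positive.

B* ≈ 438, H* ≈ 14, C* ≈ 12.5

From dC/dt = 0: 0.0178H* = 0.25, so H* = 14.
From dB/dt = 0: 0.425(1 - B*/787) = 0.0134·14, giving B* = 787·(1 - 0.443) = 438.
From dH/dt = 0: 0.00145·438 - 0.187 = 0.0358C*, so C* = 0.449/0.0358 = 12.5.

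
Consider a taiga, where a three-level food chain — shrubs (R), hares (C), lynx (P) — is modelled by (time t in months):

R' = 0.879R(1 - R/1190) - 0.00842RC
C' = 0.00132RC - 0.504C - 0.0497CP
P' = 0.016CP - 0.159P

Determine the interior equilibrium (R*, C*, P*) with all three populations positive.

R* ≈ 1080, C* ≈ 9.94, P* ≈ 18.5

From dP/dt = 0: 0.016C* = 0.159, so C* = 9.94.
From dR/dt = 0: 0.879(1 - R*/1190) = 0.00842·9.94, giving R* = 1190·(1 - 0.0952) = 1080.
From dC/dt = 0: 0.00132·1080 - 0.504 = 0.0497P*, so P* = 0.917/0.0497 = 18.5.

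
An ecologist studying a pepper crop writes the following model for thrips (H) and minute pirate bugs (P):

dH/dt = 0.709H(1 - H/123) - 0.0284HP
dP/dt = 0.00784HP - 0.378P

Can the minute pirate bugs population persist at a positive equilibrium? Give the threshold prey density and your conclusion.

The predator equation gives dP/dt > 0 only when H > 0.378/0.00784 = 48.2.
Without the predator, H → K = 123. Since 123 > 48.2, the predator can invade and persist.

Threshold H = 48.2; K > 48.2, so yes, the predator persists.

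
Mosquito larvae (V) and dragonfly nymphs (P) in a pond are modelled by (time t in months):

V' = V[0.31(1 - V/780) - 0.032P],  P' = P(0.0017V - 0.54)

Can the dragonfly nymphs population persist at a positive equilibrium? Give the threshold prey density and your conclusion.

Threshold V = 318; K > 318, so yes, the predator persists.

The predator equation gives dP/dt > 0 only when V > 0.54/0.0017 = 318.
Without the predator, V → K = 780. Since 780 > 318, the predator can invade and persist.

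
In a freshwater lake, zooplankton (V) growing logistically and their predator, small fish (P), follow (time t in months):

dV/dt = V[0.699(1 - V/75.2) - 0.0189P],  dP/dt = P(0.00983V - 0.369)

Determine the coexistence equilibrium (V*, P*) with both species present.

From dP/dt = 0 with P > 0: 0.00983V* = 0.369, so V* = 37.5.
Substitute into dV/dt = 0: 0.699(1 - 37.5/75.2) = 0.0189P*.
The bracket is 0.501, giving P* = 0.35/0.0189 = 18.5.

V* ≈ 37.5, P* ≈ 18.5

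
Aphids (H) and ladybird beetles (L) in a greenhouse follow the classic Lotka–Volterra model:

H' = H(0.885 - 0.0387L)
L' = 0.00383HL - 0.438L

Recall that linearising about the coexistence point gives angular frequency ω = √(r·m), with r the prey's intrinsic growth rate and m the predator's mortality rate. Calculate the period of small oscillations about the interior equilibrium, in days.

T ≈ 10.1 days

Here r = 0.885 and m = 0.438, so r·m = 0.388.
ω = √0.388 = 0.623 per day, hence T = 2π/ω ≈ 10.1 days.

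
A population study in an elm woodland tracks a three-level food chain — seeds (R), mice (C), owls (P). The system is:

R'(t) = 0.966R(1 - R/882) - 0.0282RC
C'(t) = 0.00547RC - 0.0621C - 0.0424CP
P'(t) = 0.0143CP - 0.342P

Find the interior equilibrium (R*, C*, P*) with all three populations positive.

From dP/dt = 0: 0.0143C* = 0.342, so C* = 23.9.
From dR/dt = 0: 0.966(1 - R*/882) = 0.0282·23.9, giving R* = 882·(1 - 0.698) = 266.
From dC/dt = 0: 0.00547·266 - 0.0621 = 0.0424P*, so P* = 1.39/0.0424 = 32.9.

R* ≈ 266, C* ≈ 23.9, P* ≈ 32.9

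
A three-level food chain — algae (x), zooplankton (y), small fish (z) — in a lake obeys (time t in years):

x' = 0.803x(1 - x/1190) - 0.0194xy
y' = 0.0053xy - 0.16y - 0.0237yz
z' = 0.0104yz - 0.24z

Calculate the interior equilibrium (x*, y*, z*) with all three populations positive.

x* ≈ 527, y* ≈ 23.1, z* ≈ 111

From dz/dt = 0: 0.0104y* = 0.24, so y* = 23.1.
From dx/dt = 0: 0.803(1 - x*/1190) = 0.0194·23.1, giving x* = 1190·(1 - 0.558) = 527.
From dy/dt = 0: 0.0053·527 - 0.16 = 0.0237z*, so z* = 2.63/0.0237 = 111.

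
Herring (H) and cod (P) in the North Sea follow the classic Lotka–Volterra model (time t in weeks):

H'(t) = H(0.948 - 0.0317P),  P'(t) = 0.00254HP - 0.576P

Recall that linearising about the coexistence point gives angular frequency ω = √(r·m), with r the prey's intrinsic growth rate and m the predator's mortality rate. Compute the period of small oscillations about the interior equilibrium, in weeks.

T ≈ 8.5 weeks

Here r = 0.948 and m = 0.576, so r·m = 0.546.
ω = √0.546 = 0.739 per week, hence T = 2π/ω ≈ 8.5 weeks.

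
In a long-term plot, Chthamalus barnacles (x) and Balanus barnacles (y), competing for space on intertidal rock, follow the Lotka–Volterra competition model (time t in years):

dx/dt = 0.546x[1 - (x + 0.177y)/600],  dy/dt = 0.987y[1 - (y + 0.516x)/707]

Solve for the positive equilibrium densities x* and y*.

x* ≈ 523, y* ≈ 437

Setting both brackets to zero gives the nullclines x + 0.177y = 600 and 0.516x + y = 707.
Substituting y = 707 - 0.516x into the first: x(1 - 0.177·0.516) = 600 - 0.177·707.
So x* = 475/0.909 = 523, and then y* = 707 - 0.516·523 = 437.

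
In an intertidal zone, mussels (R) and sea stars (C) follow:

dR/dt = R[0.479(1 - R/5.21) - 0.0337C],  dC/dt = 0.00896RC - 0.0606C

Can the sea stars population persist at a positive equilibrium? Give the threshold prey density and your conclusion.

The predator equation gives dC/dt > 0 only when R > 0.0606/0.00896 = 6.76.
Without the predator, R → K = 5.21. Since 5.21 < 6.76, the predator cannot invade.

Threshold R = 6.76; K < 6.76, so no, the predator goes extinct.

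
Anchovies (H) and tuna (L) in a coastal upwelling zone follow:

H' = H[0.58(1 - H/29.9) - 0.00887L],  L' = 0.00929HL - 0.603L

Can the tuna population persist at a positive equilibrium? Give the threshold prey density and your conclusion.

Threshold H = 64.9; K < 64.9, so no, the predator goes extinct.

The predator equation gives dL/dt > 0 only when H > 0.603/0.00929 = 64.9.
Without the predator, H → K = 29.9. Since 29.9 < 64.9, the predator cannot invade.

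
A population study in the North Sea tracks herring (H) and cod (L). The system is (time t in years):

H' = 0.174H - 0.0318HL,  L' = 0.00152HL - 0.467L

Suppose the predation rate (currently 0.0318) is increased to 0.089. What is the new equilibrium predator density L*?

L* ≈ 1.96

At the interior fixed point, setting dH/dt = 0 with H > 0 fixes L* = (prey growth rate)/(HL coefficient) — independent of the other coefficients.
With the change, L* = 0.174/0.089 = 1.96; it falls from 5.47.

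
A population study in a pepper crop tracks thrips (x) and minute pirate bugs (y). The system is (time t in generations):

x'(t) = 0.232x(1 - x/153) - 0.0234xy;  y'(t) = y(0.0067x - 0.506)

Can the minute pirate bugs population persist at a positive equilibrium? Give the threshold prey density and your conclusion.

Threshold x = 75.5; K > 75.5, so yes, the predator persists.

The predator equation gives dy/dt > 0 only when x > 0.506/0.0067 = 75.5.
Without the predator, x → K = 153. Since 153 > 75.5, the predator can invade and persist.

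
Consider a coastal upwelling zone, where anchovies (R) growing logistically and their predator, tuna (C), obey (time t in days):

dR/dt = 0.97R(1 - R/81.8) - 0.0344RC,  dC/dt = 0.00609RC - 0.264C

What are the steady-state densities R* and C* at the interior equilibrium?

From dC/dt = 0 with C > 0: 0.00609R* = 0.264, so R* = 43.3.
Substitute into dR/dt = 0: 0.97(1 - 43.3/81.8) = 0.0344C*.
The bracket is 0.47, giving C* = 0.456/0.0344 = 13.3.

R* ≈ 43.3, C* ≈ 13.3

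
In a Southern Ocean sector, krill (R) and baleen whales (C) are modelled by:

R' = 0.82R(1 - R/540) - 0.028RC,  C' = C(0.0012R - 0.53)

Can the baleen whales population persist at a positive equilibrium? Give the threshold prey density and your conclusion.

The predator equation gives dC/dt > 0 only when R > 0.53/0.0012 = 442.
Without the predator, R → K = 540. Since 540 > 442, the predator can invade and persist.

Threshold R = 442; K > 442, so yes, the predator persists.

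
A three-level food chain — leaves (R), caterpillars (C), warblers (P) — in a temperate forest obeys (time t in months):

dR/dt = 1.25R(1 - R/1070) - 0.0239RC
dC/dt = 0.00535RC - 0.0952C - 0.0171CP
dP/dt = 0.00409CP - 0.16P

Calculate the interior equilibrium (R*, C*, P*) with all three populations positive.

From dP/dt = 0: 0.00409C* = 0.16, so C* = 39.1.
From dR/dt = 0: 1.25(1 - R*/1070) = 0.0239·39.1, giving R* = 1070·(1 - 0.748) = 270.
From dC/dt = 0: 0.00535·270 - 0.0952 = 0.0171P*, so P* = 1.35/0.0171 = 78.8.

R* ≈ 270, C* ≈ 39.1, P* ≈ 78.8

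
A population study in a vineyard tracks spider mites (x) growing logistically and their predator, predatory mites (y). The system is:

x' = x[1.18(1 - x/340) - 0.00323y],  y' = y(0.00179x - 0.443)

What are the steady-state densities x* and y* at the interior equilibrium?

From dy/dt = 0 with y > 0: 0.00179x* = 0.443, so x* = 247.
Substitute into dx/dt = 0: 1.18(1 - 247/340) = 0.00323y*.
The bracket is 0.272, giving y* = 0.321/0.00323 = 99.4.

x* ≈ 247, y* ≈ 99.4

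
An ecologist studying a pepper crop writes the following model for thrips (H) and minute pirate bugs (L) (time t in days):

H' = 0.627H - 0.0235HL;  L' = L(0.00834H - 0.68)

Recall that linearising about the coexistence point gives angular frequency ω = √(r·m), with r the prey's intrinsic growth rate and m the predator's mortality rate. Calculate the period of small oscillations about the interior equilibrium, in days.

T ≈ 9.62 days

Here r = 0.627 and m = 0.68, so r·m = 0.426.
ω = √0.426 = 0.653 per day, hence T = 2π/ω ≈ 9.62 days.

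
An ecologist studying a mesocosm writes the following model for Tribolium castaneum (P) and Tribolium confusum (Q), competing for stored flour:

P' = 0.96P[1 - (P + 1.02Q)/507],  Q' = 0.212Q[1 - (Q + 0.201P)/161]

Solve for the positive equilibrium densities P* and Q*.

Setting both brackets to zero gives the nullclines P + 1.02Q = 507 and 0.201P + Q = 161.
Substituting Q = 161 - 0.201P into the first: P(1 - 1.02·0.201) = 507 - 1.02·161.
So P* = 343/0.795 = 431, and then Q* = 161 - 0.201·431 = 74.3.

P* ≈ 431, Q* ≈ 74.3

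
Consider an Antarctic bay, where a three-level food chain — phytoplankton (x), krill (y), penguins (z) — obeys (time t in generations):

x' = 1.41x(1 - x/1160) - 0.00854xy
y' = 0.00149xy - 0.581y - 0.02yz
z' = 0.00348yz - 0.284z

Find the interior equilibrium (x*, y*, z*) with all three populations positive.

From dz/dt = 0: 0.00348y* = 0.284, so y* = 81.6.
From dx/dt = 0: 1.41(1 - x*/1160) = 0.00854·81.6, giving x* = 1160·(1 - 0.494) = 587.
From dy/dt = 0: 0.00149·587 - 0.581 = 0.02z*, so z* = 0.293/0.02 = 14.7.

x* ≈ 587, y* ≈ 81.6, z* ≈ 14.7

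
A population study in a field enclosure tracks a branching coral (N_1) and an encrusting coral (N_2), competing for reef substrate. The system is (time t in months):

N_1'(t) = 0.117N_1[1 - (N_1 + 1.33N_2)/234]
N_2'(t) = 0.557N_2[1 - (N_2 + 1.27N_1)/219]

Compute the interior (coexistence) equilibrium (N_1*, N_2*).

N_1* ≈ 83.1, N_2* ≈ 113

Setting both brackets to zero gives the nullclines N_1 + 1.33N_2 = 234 and 1.27N_1 + N_2 = 219.
Substituting N_2 = 219 - 1.27N_1 into the first: N_1(1 - 1.33·1.27) = 234 - 1.33·219.
So N_1* = -57.3/-0.689 = 83.1, and then N_2* = 219 - 1.27·83.1 = 113.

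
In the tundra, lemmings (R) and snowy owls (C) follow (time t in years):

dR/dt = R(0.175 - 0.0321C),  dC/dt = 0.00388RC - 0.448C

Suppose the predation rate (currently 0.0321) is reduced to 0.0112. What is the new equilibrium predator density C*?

C* ≈ 15.6

At the interior fixed point, setting dR/dt = 0 with R > 0 fixes C* = (prey growth rate)/(RC coefficient) — independent of the other coefficients.
With the change, C* = 0.175/0.0112 = 15.6; it rises from 5.45.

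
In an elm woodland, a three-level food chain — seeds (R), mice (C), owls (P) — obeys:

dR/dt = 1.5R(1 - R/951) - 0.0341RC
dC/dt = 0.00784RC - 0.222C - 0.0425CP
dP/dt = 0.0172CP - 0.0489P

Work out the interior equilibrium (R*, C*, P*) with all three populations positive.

From dP/dt = 0: 0.0172C* = 0.0489, so C* = 2.84.
From dR/dt = 0: 1.5(1 - R*/951) = 0.0341·2.84, giving R* = 951·(1 - 0.0646) = 890.
From dC/dt = 0: 0.00784·890 - 0.222 = 0.0425P*, so P* = 6.75/0.0425 = 159.

R* ≈ 890, C* ≈ 2.84, P* ≈ 159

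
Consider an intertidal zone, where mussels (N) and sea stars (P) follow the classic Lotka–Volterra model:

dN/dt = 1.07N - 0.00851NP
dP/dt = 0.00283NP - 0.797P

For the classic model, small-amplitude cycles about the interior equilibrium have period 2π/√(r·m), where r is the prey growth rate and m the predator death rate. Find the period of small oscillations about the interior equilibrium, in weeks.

Here r = 1.07 and m = 0.797, so r·m = 0.853.
ω = √0.853 = 0.923 per week, hence T = 2π/ω ≈ 6.8 weeks.

T ≈ 6.8 weeks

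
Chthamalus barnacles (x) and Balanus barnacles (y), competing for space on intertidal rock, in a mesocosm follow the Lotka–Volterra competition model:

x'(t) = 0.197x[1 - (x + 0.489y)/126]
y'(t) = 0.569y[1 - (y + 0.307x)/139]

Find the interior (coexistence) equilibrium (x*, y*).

x* ≈ 68.3, y* ≈ 118

Setting both brackets to zero gives the nullclines x + 0.489y = 126 and 0.307x + y = 139.
Substituting y = 139 - 0.307x into the first: x(1 - 0.489·0.307) = 126 - 0.489·139.
So x* = 58/0.85 = 68.3, and then y* = 139 - 0.307·68.3 = 118.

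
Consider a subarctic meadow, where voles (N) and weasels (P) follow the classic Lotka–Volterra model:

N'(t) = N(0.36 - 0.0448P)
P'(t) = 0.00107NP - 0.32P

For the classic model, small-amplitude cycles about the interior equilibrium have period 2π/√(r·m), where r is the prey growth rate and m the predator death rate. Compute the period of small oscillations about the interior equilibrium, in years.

T ≈ 18.5 years

Here r = 0.36 and m = 0.32, so r·m = 0.115.
ω = √0.115 = 0.339 per year, hence T = 2π/ω ≈ 18.5 years.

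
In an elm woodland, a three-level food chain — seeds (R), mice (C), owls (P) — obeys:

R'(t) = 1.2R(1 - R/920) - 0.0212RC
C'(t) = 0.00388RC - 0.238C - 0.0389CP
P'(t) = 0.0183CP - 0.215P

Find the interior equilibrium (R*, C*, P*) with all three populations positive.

From dP/dt = 0: 0.0183C* = 0.215, so C* = 11.7.
From dR/dt = 0: 1.2(1 - R*/920) = 0.0212·11.7, giving R* = 920·(1 - 0.208) = 729.
From dC/dt = 0: 0.00388·729 - 0.238 = 0.0389P*, so P* = 2.59/0.0389 = 66.6.

R* ≈ 729, C* ≈ 11.7, P* ≈ 66.6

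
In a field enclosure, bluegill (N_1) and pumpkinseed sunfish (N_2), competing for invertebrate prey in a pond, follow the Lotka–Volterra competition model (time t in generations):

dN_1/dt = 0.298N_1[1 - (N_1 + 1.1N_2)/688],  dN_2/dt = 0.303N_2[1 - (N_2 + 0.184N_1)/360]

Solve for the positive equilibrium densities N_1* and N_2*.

N_1* ≈ 366, N_2* ≈ 293

Setting both brackets to zero gives the nullclines N_1 + 1.1N_2 = 688 and 0.184N_1 + N_2 = 360.
Substituting N_2 = 360 - 0.184N_1 into the first: N_1(1 - 1.1·0.184) = 688 - 1.1·360.
So N_1* = 292/0.798 = 366, and then N_2* = 360 - 0.184·366 = 293.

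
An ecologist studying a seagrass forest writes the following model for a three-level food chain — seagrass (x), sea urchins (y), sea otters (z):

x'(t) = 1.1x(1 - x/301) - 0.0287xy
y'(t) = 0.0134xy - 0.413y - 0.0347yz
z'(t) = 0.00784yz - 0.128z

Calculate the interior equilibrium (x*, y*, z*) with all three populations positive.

x* ≈ 173, y* ≈ 16.3, z* ≈ 54.8

From dz/dt = 0: 0.00784y* = 0.128, so y* = 16.3.
From dx/dt = 0: 1.1(1 - x*/301) = 0.0287·16.3, giving x* = 301·(1 - 0.426) = 173.
From dy/dt = 0: 0.0134·173 - 0.413 = 0.0347z*, so z* = 1.9/0.0347 = 54.8.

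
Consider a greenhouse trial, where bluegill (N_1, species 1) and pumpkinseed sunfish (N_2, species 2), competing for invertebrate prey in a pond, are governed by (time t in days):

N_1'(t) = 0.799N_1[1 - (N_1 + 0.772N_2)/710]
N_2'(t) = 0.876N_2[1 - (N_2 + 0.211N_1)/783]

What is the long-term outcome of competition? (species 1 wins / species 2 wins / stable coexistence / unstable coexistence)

Compare the nullcline intercepts: K1/α12 = 710/0.772 = 920 > K2 = 783; K2/α21 = 783/0.211 = 3710 > K1 = 710.
Since both inequalities hold, each species can invade when rare, so the interior equilibrium is stable.

stable coexistence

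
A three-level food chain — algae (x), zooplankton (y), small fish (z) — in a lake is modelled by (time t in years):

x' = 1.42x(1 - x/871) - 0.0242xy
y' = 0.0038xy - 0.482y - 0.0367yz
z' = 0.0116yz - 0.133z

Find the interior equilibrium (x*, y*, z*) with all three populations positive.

From dz/dt = 0: 0.0116y* = 0.133, so y* = 11.5.
From dx/dt = 0: 1.42(1 - x*/871) = 0.0242·11.5, giving x* = 871·(1 - 0.195) = 701.
From dy/dt = 0: 0.0038·701 - 0.482 = 0.0367z*, so z* = 2.18/0.0367 = 59.4.

x* ≈ 701, y* ≈ 11.5, z* ≈ 59.4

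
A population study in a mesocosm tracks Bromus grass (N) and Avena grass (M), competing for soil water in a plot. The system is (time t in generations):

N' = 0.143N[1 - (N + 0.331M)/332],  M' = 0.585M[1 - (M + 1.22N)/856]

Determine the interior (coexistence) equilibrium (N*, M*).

N* ≈ 81.6, M* ≈ 756

Setting both brackets to zero gives the nullclines N + 0.331M = 332 and 1.22N + M = 856.
Substituting M = 856 - 1.22N into the first: N(1 - 0.331·1.22) = 332 - 0.331·856.
So N* = 48.7/0.596 = 81.6, and then M* = 856 - 1.22·81.6 = 756.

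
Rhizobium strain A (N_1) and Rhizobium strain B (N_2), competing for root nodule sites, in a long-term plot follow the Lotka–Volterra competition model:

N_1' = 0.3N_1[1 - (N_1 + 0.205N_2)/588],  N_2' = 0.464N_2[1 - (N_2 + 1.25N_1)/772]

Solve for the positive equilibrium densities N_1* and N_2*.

Setting both brackets to zero gives the nullclines N_1 + 0.205N_2 = 588 and 1.25N_1 + N_2 = 772.
Substituting N_2 = 772 - 1.25N_1 into the first: N_1(1 - 0.205·1.25) = 588 - 0.205·772.
So N_1* = 430/0.744 = 578, and then N_2* = 772 - 1.25·578 = 49.7.

N_1* ≈ 578, N_2* ≈ 49.7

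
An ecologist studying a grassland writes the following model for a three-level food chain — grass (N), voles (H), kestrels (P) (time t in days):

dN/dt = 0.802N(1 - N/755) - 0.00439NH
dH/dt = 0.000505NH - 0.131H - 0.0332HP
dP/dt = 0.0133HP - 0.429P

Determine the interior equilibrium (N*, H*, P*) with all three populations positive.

From dP/dt = 0: 0.0133H* = 0.429, so H* = 32.3.
From dN/dt = 0: 0.802(1 - N*/755) = 0.00439·32.3, giving N* = 755·(1 - 0.177) = 622.
From dH/dt = 0: 0.000505·622 - 0.131 = 0.0332P*, so P* = 0.183/0.0332 = 5.51.

N* ≈ 622, H* ≈ 32.3, P* ≈ 5.51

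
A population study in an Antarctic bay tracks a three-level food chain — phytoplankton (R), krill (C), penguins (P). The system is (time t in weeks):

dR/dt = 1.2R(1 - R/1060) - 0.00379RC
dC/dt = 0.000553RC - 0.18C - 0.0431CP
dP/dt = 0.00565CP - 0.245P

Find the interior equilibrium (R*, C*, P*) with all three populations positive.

From dP/dt = 0: 0.00565C* = 0.245, so C* = 43.4.
From dR/dt = 0: 1.2(1 - R*/1060) = 0.00379·43.4, giving R* = 1060·(1 - 0.137) = 915.
From dC/dt = 0: 0.000553·915 - 0.18 = 0.0431P*, so P* = 0.326/0.0431 = 7.56.

R* ≈ 915, C* ≈ 43.4, P* ≈ 7.56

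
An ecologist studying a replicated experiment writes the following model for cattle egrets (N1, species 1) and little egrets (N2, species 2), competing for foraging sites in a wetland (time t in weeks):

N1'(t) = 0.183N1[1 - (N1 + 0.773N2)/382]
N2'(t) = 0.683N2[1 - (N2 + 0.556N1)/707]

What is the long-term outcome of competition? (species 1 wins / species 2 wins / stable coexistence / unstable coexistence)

species 2 excludes species 1

Compare the nullcline intercepts: K1/α12 = 382/0.773 = 494 < K2 = 707; K2/α21 = 707/0.556 = 1270 > K1 = 382.
Since the inequalities point opposite ways, species 2 can invade but species 1 cannot.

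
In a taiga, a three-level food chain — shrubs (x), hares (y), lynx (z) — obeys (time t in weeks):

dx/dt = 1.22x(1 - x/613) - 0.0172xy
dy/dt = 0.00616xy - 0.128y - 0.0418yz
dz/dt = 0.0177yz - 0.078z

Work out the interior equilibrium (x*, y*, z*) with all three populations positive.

From dz/dt = 0: 0.0177y* = 0.078, so y* = 4.41.
From dx/dt = 0: 1.22(1 - x*/613) = 0.0172·4.41, giving x* = 613·(1 - 0.0621) = 575.
From dy/dt = 0: 0.00616·575 - 0.128 = 0.0418z*, so z* = 3.41/0.0418 = 81.7.

x* ≈ 575, y* ≈ 4.41, z* ≈ 81.7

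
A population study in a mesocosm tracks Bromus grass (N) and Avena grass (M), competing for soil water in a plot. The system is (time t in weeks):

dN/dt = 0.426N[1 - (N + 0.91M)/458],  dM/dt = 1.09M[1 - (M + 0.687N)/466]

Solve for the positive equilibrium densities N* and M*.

Setting both brackets to zero gives the nullclines N + 0.91M = 458 and 0.687N + M = 466.
Substituting M = 466 - 0.687N into the first: N(1 - 0.91·0.687) = 458 - 0.91·466.
So N* = 33.9/0.375 = 90.5, and then M* = 466 - 0.687·90.5 = 404.

N* ≈ 90.5, M* ≈ 404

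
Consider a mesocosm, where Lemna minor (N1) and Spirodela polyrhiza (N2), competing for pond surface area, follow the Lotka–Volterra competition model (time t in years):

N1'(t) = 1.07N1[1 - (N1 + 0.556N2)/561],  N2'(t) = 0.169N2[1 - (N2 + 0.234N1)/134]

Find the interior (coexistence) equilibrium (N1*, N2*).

Setting both brackets to zero gives the nullclines N1 + 0.556N2 = 561 and 0.234N1 + N2 = 134.
Substituting N2 = 134 - 0.234N1 into the first: N1(1 - 0.556·0.234) = 561 - 0.556·134.
So N1* = 486/0.87 = 559, and then N2* = 134 - 0.234·559 = 3.13.

N1* ≈ 559, N2* ≈ 3.13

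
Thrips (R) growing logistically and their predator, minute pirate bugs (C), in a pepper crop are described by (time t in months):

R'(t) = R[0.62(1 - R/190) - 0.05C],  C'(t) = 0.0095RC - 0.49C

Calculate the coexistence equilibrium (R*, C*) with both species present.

R* ≈ 51.6, C* ≈ 9.03

From dC/dt = 0 with C > 0: 0.0095R* = 0.49, so R* = 51.6.
Substitute into dR/dt = 0: 0.62(1 - 51.6/190) = 0.05C*.
The bracket is 0.729, giving C* = 0.452/0.05 = 9.03.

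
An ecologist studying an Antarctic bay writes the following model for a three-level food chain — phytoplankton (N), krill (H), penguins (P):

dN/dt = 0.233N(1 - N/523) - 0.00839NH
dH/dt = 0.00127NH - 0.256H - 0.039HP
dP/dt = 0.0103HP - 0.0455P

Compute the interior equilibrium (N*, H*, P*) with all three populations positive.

N* ≈ 440, H* ≈ 4.42, P* ≈ 7.76

From dP/dt = 0: 0.0103H* = 0.0455, so H* = 4.42.
From dN/dt = 0: 0.233(1 - N*/523) = 0.00839·4.42, giving N* = 523·(1 - 0.159) = 440.
From dH/dt = 0: 0.00127·440 - 0.256 = 0.039P*, so P* = 0.303/0.039 = 7.76.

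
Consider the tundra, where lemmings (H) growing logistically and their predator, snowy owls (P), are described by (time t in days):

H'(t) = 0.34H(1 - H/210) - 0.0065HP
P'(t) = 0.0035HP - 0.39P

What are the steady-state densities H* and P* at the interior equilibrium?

H* ≈ 111, P* ≈ 24.6

From dP/dt = 0 with P > 0: 0.0035H* = 0.39, so H* = 111.
Substitute into dH/dt = 0: 0.34(1 - 111/210) = 0.0065P*.
The bracket is 0.469, giving P* = 0.16/0.0065 = 24.6.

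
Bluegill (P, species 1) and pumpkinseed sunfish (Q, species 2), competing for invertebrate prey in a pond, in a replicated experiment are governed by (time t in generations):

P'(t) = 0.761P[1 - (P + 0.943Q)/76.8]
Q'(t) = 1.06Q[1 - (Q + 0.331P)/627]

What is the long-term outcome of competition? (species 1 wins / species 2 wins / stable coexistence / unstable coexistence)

Compare the nullcline intercepts: K1/α12 = 76.8/0.943 = 81.4 < K2 = 627; K2/α21 = 627/0.331 = 1890 > K1 = 76.8.
Since the inequalities point opposite ways, species 2 can invade but species 1 cannot.

species 2 excludes species 1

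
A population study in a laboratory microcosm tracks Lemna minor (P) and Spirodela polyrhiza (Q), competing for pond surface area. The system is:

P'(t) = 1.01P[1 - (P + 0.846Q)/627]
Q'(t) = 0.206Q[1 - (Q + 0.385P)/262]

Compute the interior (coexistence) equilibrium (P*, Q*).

Setting both brackets to zero gives the nullclines P + 0.846Q = 627 and 0.385P + Q = 262.
Substituting Q = 262 - 0.385P into the first: P(1 - 0.846·0.385) = 627 - 0.846·262.
So P* = 405/0.674 = 601, and then Q* = 262 - 0.385·601 = 30.6.

P* ≈ 601, Q* ≈ 30.6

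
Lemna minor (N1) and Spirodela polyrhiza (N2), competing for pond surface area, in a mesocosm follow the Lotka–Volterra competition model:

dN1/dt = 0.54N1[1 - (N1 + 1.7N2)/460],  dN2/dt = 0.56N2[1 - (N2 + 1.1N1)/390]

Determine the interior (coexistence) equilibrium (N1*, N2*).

Setting both brackets to zero gives the nullclines N1 + 1.7N2 = 460 and 1.1N1 + N2 = 390.
Substituting N2 = 390 - 1.1N1 into the first: N1(1 - 1.7·1.1) = 460 - 1.7·390.
So N1* = -203/-0.87 = 233, and then N2* = 390 - 1.1·233 = 133.

N1* ≈ 233, N2* ≈ 133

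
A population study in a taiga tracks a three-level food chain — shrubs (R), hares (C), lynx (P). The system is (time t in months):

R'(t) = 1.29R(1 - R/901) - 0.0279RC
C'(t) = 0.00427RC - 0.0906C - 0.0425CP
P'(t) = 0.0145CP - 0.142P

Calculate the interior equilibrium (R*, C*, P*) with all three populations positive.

From dP/dt = 0: 0.0145C* = 0.142, so C* = 9.79.
From dR/dt = 0: 1.29(1 - R*/901) = 0.0279·9.79, giving R* = 901·(1 - 0.212) = 710.
From dC/dt = 0: 0.00427·710 - 0.0906 = 0.0425P*, so P* = 2.94/0.0425 = 69.2.

R* ≈ 710, C* ≈ 9.79, P* ≈ 69.2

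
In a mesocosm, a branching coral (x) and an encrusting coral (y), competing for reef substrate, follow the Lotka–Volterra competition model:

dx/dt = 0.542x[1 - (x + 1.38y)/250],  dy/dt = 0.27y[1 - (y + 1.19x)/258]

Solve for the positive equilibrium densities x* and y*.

x* ≈ 165, y* ≈ 61.5

Setting both brackets to zero gives the nullclines x + 1.38y = 250 and 1.19x + y = 258.
Substituting y = 258 - 1.19x into the first: x(1 - 1.38·1.19) = 250 - 1.38·258.
So x* = -106/-0.642 = 165, and then y* = 258 - 1.19·165 = 61.5.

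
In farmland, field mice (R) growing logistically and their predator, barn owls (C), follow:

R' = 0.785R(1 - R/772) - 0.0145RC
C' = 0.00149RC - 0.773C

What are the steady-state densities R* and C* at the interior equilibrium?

R* ≈ 519, C* ≈ 17.8

From dC/dt = 0 with C > 0: 0.00149R* = 0.773, so R* = 519.
Substitute into dR/dt = 0: 0.785(1 - 519/772) = 0.0145C*.
The bracket is 0.328, giving C* = 0.257/0.0145 = 17.8.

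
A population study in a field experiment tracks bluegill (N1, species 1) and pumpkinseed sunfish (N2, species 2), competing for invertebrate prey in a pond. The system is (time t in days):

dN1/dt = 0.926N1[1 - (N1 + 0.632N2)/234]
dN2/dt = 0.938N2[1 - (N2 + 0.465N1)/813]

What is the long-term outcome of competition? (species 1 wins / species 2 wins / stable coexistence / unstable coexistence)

Compare the nullcline intercepts: K1/α12 = 234/0.632 = 370 < K2 = 813; K2/α21 = 813/0.465 = 1750 > K1 = 234.
Since the inequalities point opposite ways, species 2 can invade but species 1 cannot.

species 2 excludes species 1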